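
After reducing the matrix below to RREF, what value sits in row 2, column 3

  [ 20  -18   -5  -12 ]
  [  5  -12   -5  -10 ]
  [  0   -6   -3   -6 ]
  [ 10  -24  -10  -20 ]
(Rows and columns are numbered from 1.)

1/2

Multiply r1 by 1/20.
  [  1  -9/10  -1/4  -3/5 ]
  [  5    -12    -5   -10 ]
  [  0     -6    -3    -6 ]
  [ 10    -24   -10   -20 ]
Subtract 5 times r1 from r2.
  [  1  -9/10   -1/4  -3/5 ]
  [  0  -15/2  -15/4    -7 ]
  [  0     -6     -3    -6 ]
  [ 10    -24    -10   -20 ]
Subtract 10 times r1 from r4.
  [ 1  -9/10   -1/4  -3/5 ]
  [ 0  -15/2  -15/4    -7 ]
  [ 0     -6     -3    -6 ]
  [ 0    -15  -15/2   -14 ]
Multiply r2 by -2/15.
  [ 1  -9/10   -1/4   -3/5 ]
  [ 0      1    1/2  14/15 ]
  [ 0     -6     -3     -6 ]
  [ 0    -15  -15/2    -14 ]
Add 6 times r2 to r3.
  [ 1  -9/10   -1/4   -3/5 ]
  [ 0      1    1/2  14/15 ]
  [ 0      0      0   -2/5 ]
  [ 0    -15  -15/2    -14 ]
Add 15 times r2 to r4.
  [ 1  -9/10  -1/4   -3/5 ]
  [ 0      1   1/2  14/15 ]
  [ 0      0     0   -2/5 ]
  [ 0      0     0      0 ]
Multiply r3 by -5/2.
  [ 1  -9/10  -1/4   -3/5 ]
  [ 0      1   1/2  14/15 ]
  [ 0      0     0      1 ]
  [ 0      0     0      0 ]
Subtract 14/15 times r3 from r2.
  [ 1  -9/10  -1/4  -3/5 ]
  [ 0      1   1/2     0 ]
  [ 0      0     0     1 ]
  [ 0      0     0     0 ]
Add 3/5 times r3 to r1.
  [ 1  -9/10  -1/4  0 ]
  [ 0      1   1/2  0 ]
  [ 0      0     0  1 ]
  [ 0      0     0  0 ]
Add 9/10 times r2 to r1.
  [ 1  0  1/5  0 ]
  [ 0  1  1/2  0 ]
  [ 0  0    0  1 ]
  [ 0  0    0  0 ]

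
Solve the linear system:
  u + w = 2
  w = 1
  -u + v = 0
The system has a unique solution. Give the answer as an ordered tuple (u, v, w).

(1, 1, 1)

Form the augmented matrix and row-reduce:
  [  1  0  1  |  2 ]
  [  0  0  1  |  1 ]
  [ -1  1  0  |  0 ]
R3 ← R3 + R1
  [ 1  0  1  |  2 ]
  [ 0  0  1  |  1 ]
  [ 0  1  1  |  2 ]
R2 <-> R3
  [ 1  0  1  |  2 ]
  [ 0  1  1  |  2 ]
  [ 0  0  1  |  1 ]
R2 ← R2 − R3
  [ 1  0  1  |  2 ]
  [ 0  1  0  |  1 ]
  [ 0  0  1  |  1 ]
R1 ← R1 − R3
  [ 1  0  0  |  1 ]
  [ 0  1  0  |  1 ]
  [ 0  0  1  |  1 ]
Reading off the last column: u = 1, v = 1, w = 1.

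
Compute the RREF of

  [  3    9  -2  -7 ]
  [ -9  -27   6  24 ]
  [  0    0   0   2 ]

[[1, 3, -2/3, 0], [0, 0, 0, 1], [0, 0, 0, 0]]

ρ1 → 1/3·ρ1
  [  1    3  -2/3  -7/3 ]
  [ -9  -27     6    24 ]
  [  0    0     0     2 ]
ρ2 → ρ2 + 9·ρ1
  [ 1  3  -2/3  -7/3 ]
  [ 0  0     0     3 ]
  [ 0  0     0     2 ]
ρ2 → 1/3·ρ2
  [ 1  3  -2/3  -7/3 ]
  [ 0  0     0     1 ]
  [ 0  0     0     2 ]
ρ3 → ρ3 − 2·ρ2
  [ 1  3  -2/3  -7/3 ]
  [ 0  0     0     1 ]
  [ 0  0     0     0 ]
ρ1 → ρ1 + 7/3·ρ2
  [ 1  3  -2/3  0 ]
  [ 0  0     0  1 ]
  [ 0  0     0  0 ]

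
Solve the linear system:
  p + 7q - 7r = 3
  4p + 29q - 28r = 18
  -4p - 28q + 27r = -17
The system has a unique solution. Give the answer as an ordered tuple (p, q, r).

Form the augmented matrix and row-reduce:
  [  1    7   -7  |    3 ]
  [  4   29  -28  |   18 ]
  [ -4  -28   27  |  -17 ]
r2 ← r2 − 4·r1
  [  1    7  -7  |    3 ]
  [  0    1   0  |    6 ]
  [ -4  -28  27  |  -17 ]
r3 ← r3 + 4·r1
  [ 1  7  -7  |   3 ]
  [ 0  1   0  |   6 ]
  [ 0  0  -1  |  -5 ]
r3 ← -1·r3
  [ 1  7  -7  |  3 ]
  [ 0  1   0  |  6 ]
  [ 0  0   1  |  5 ]
r1 ← r1 + 7·r3
  [ 1  7  0  |  38 ]
  [ 0  1  0  |   6 ]
  [ 0  0  1  |   5 ]
r1 ← r1 − 7·r2
  [ 1  0  0  |  -4 ]
  [ 0  1  0  |   6 ]
  [ 0  0  1  |   5 ]
Reading off the last column: p = -4, q = 6, r = 5.

(-4, 6, 5)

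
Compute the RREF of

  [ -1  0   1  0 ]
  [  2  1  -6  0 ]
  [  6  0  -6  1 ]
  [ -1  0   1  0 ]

[[1, 0, -1, 0], [0, 1, -4, 0], [0, 0, 0, 1], [0, 0, 0, 0]]

Multiply r1 by -1.
  [  1  0  -1  0 ]
  [  2  1  -6  0 ]
  [  6  0  -6  1 ]
  [ -1  0   1  0 ]
Subtract 2 times r1 from r2.
  [  1  0  -1  0 ]
  [  0  1  -4  0 ]
  [  6  0  -6  1 ]
  [ -1  0   1  0 ]
Subtract 6 times r1 from r3.
  [  1  0  -1  0 ]
  [  0  1  -4  0 ]
  [  0  0   0  1 ]
  [ -1  0   1  0 ]
Add r1 to r4.
  [ 1  0  -1  0 ]
  [ 0  1  -4  0 ]
  [ 0  0   0  1 ]
  [ 0  0   0  0 ]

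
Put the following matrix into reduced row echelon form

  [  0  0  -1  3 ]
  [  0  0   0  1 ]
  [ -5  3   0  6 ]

[[1, -3/5, 0, 0], [0, 0, 1, 0], [0, 0, 0, 1]]

Swap ρ1 and ρ3.
  [ -5  3   0  6 ]
  [  0  0   0  1 ]
  [  0  0  -1  3 ]
Multiply ρ1 by -1/5.
  [ 1  -3/5   0  -6/5 ]
  [ 0     0   0     1 ]
  [ 0     0  -1     3 ]
Swap ρ2 and ρ3.
  [ 1  -3/5   0  -6/5 ]
  [ 0     0  -1     3 ]
  [ 0     0   0     1 ]
Multiply ρ2 by -1.
  [ 1  -3/5  0  -6/5 ]
  [ 0     0  1    -3 ]
  [ 0     0  0     1 ]
Add 3 times ρ3 to ρ2.
  [ 1  -3/5  0  -6/5 ]
  [ 0     0  1     0 ]
  [ 0     0  0     1 ]
Add 6/5 times ρ3 to ρ1.
  [ 1  -3/5  0  0 ]
  [ 0     0  1  0 ]
  [ 0     0  0  1 ]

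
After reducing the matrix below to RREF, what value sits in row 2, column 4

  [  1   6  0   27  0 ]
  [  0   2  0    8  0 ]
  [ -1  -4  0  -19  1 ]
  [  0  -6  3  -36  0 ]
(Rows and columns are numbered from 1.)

4

r3 := r3 + r1
  [ 1   6  0   27  0 ]
  [ 0   2  0    8  0 ]
  [ 0   2  0    8  1 ]
  [ 0  -6  3  -36  0 ]
r2 := 1/2·r2
  [ 1   6  0   27  0 ]
  [ 0   1  0    4  0 ]
  [ 0   2  0    8  1 ]
  [ 0  -6  3  -36  0 ]
r3 := r3 − 2·r2
  [ 1   6  0   27  0 ]
  [ 0   1  0    4  0 ]
  [ 0   0  0    0  1 ]
  [ 0  -6  3  -36  0 ]
r4 := r4 + 6·r2
  [ 1  6  0   27  0 ]
  [ 0  1  0    4  0 ]
  [ 0  0  0    0  1 ]
  [ 0  0  3  -12  0 ]
r3 <-> r4
  [ 1  6  0   27  0 ]
  [ 0  1  0    4  0 ]
  [ 0  0  3  -12  0 ]
  [ 0  0  0    0  1 ]
r3 := 1/3·r3
  [ 1  6  0  27  0 ]
  [ 0  1  0   4  0 ]
  [ 0  0  1  -4  0 ]
  [ 0  0  0   0  1 ]
r1 := r1 − 6·r2
  [ 1  0  0   3  0 ]
  [ 0  1  0   4  0 ]
  [ 0  0  1  -4  0 ]
  [ 0  0  0   0  1 ]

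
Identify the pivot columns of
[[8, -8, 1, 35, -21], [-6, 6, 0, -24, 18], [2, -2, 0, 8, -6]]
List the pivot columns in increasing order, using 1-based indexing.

1, 3

ρ1 -> 1/8·ρ1
  [  1  -1  1/8  35/8  -21/8 ]
  [ -6   6    0   -24     18 ]
  [  2  -2    0     8     -6 ]
ρ2 -> ρ2 + 6·ρ1
  [ 1  -1  1/8  35/8  -21/8 ]
  [ 0   0  3/4   9/4    9/4 ]
  [ 2  -2    0     8     -6 ]
ρ3 -> ρ3 − 2·ρ1
  [ 1  -1   1/8  35/8  -21/8 ]
  [ 0   0   3/4   9/4    9/4 ]
  [ 0   0  -1/4  -3/4   -3/4 ]
ρ2 -> 4/3·ρ2
  [ 1  -1   1/8  35/8  -21/8 ]
  [ 0   0     1     3      3 ]
  [ 0   0  -1/4  -3/4   -3/4 ]
ρ3 -> ρ3 + 1/4·ρ2
  [ 1  -1  1/8  35/8  -21/8 ]
  [ 0   0    1     3      3 ]
  [ 0   0    0     0      0 ]
ρ1 -> ρ1 − 1/8·ρ2
  [ 1  -1  0  4  -3 ]
  [ 0   0  1  3   3 ]
  [ 0   0  0  0   0 ]
Pivot columns are the columns containing a leading 1.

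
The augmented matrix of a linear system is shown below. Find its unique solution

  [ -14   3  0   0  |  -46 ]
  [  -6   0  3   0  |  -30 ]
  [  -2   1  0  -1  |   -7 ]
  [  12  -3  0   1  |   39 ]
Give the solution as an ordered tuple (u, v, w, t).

(2, -6, -6, -3)

r1 ← -1/14·r1
  [  1  -3/14  0   0  |  23/7 ]
  [ -6      0  3   0  |   -30 ]
  [ -2      1  0  -1  |    -7 ]
  [ 12     -3  0   1  |    39 ]
r2 ← r2 + 6·r1
  [  1  -3/14  0   0  |   23/7 ]
  [  0   -9/7  3   0  |  -72/7 ]
  [ -2      1  0  -1  |     -7 ]
  [ 12     -3  0   1  |     39 ]
r3 ← r3 + 2·r1
  [  1  -3/14  0   0  |   23/7 ]
  [  0   -9/7  3   0  |  -72/7 ]
  [  0    4/7  0  -1  |   -3/7 ]
  [ 12     -3  0   1  |     39 ]
r4 ← r4 − 12·r1
  [ 1  -3/14  0   0  |   23/7 ]
  [ 0   -9/7  3   0  |  -72/7 ]
  [ 0    4/7  0  -1  |   -3/7 ]
  [ 0   -3/7  0   1  |   -3/7 ]
r2 ← -7/9·r2
  [ 1  -3/14     0   0  |  23/7 ]
  [ 0      1  -7/3   0  |     8 ]
  [ 0    4/7     0  -1  |  -3/7 ]
  [ 0   -3/7     0   1  |  -3/7 ]
r3 ← r3 − 4/7·r2
  [ 1  -3/14     0   0  |  23/7 ]
  [ 0      1  -7/3   0  |     8 ]
  [ 0      0   4/3  -1  |    -5 ]
  [ 0   -3/7     0   1  |  -3/7 ]
r4 ← r4 + 3/7·r2
  [ 1  -3/14     0   0  |  23/7 ]
  [ 0      1  -7/3   0  |     8 ]
  [ 0      0   4/3  -1  |    -5 ]
  [ 0      0    -1   1  |     3 ]
r3 ← 3/4·r3
  [ 1  -3/14     0     0  |   23/7 ]
  [ 0      1  -7/3     0  |      8 ]
  [ 0      0     1  -3/4  |  -15/4 ]
  [ 0      0    -1     1  |      3 ]
r4 ← r4 + r3
  [ 1  -3/14     0     0  |   23/7 ]
  [ 0      1  -7/3     0  |      8 ]
  [ 0      0     1  -3/4  |  -15/4 ]
  [ 0      0     0   1/4  |   -3/4 ]
r4 ← 4·r4
  [ 1  -3/14     0     0  |   23/7 ]
  [ 0      1  -7/3     0  |      8 ]
  [ 0      0     1  -3/4  |  -15/4 ]
  [ 0      0     0     1  |     -3 ]
r3 ← r3 + 3/4·r4
  [ 1  -3/14     0  0  |  23/7 ]
  [ 0      1  -7/3  0  |     8 ]
  [ 0      0     1  0  |    -6 ]
  [ 0      0     0  1  |    -3 ]
r2 ← r2 + 7/3·r3
  [ 1  -3/14  0  0  |  23/7 ]
  [ 0      1  0  0  |    -6 ]
  [ 0      0  1  0  |    -6 ]
  [ 0      0  0  1  |    -3 ]
r1 ← r1 + 3/14·r2
  [ 1  0  0  0  |   2 ]
  [ 0  1  0  0  |  -6 ]
  [ 0  0  1  0  |  -6 ]
  [ 0  0  0  1  |  -3 ]
Reading off the last column: u = 2, v = -6, w = -6, t = -3.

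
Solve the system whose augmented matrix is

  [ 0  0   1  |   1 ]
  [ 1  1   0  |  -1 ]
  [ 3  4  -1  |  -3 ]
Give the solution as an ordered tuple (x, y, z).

r1 <-> r2
  [ 1  1   0  |  -1 ]
  [ 0  0   1  |   1 ]
  [ 3  4  -1  |  -3 ]
r3 → r3 − 3·r1
  [ 1  1   0  |  -1 ]
  [ 0  0   1  |   1 ]
  [ 0  1  -1  |   0 ]
r2 <-> r3
  [ 1  1   0  |  -1 ]
  [ 0  1  -1  |   0 ]
  [ 0  0   1  |   1 ]
r2 → r2 + r3
  [ 1  1  0  |  -1 ]
  [ 0  1  0  |   1 ]
  [ 0  0  1  |   1 ]
r1 → r1 − r2
  [ 1  0  0  |  -2 ]
  [ 0  1  0  |   1 ]
  [ 0  0  1  |   1 ]
Reading off the last column: x = -2, y = 1, z = 1.

(-2, 1, 1)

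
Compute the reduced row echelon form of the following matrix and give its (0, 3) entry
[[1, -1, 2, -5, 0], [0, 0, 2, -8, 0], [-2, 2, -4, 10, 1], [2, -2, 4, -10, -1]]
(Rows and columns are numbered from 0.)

R3 := R3 + 2·R1
  [ 1  -1  2   -5   0 ]
  [ 0   0  2   -8   0 ]
  [ 0   0  0    0   1 ]
  [ 2  -2  4  -10  -1 ]
R4 := R4 − 2·R1
  [ 1  -1  2  -5   0 ]
  [ 0   0  2  -8   0 ]
  [ 0   0  0   0   1 ]
  [ 0   0  0   0  -1 ]
R2 := 1/2·R2
  [ 1  -1  2  -5   0 ]
  [ 0   0  1  -4   0 ]
  [ 0   0  0   0   1 ]
  [ 0   0  0   0  -1 ]
R4 := R4 + R3
  [ 1  -1  2  -5  0 ]
  [ 0   0  1  -4  0 ]
  [ 0   0  0   0  1 ]
  [ 0   0  0   0  0 ]
R1 := R1 − 2·R2
  [ 1  -1  0   3  0 ]
  [ 0   0  1  -4  0 ]
  [ 0   0  0   0  1 ]
  [ 0   0  0   0  0 ]

3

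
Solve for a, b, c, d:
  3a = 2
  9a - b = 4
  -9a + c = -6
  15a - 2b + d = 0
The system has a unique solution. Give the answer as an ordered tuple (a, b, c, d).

Form the augmented matrix and row-reduce:
  [  3   0  0  0  |   2 ]
  [  9  -1  0  0  |   4 ]
  [ -9   0  1  0  |  -6 ]
  [ 15  -2  0  1  |   0 ]
Multiply ρ1 by 1/3.
  [  1   0  0  0  |  2/3 ]
  [  9  -1  0  0  |    4 ]
  [ -9   0  1  0  |   -6 ]
  [ 15  -2  0  1  |    0 ]
Subtract 9 times ρ1 from ρ2.
  [  1   0  0  0  |  2/3 ]
  [  0  -1  0  0  |   -2 ]
  [ -9   0  1  0  |   -6 ]
  [ 15  -2  0  1  |    0 ]
Add 9 times ρ1 to ρ3.
  [  1   0  0  0  |  2/3 ]
  [  0  -1  0  0  |   -2 ]
  [  0   0  1  0  |    0 ]
  [ 15  -2  0  1  |    0 ]
Subtract 15 times ρ1 from ρ4.
  [ 1   0  0  0  |  2/3 ]
  [ 0  -1  0  0  |   -2 ]
  [ 0   0  1  0  |    0 ]
  [ 0  -2  0  1  |  -10 ]
Multiply ρ2 by -1.
  [ 1   0  0  0  |  2/3 ]
  [ 0   1  0  0  |    2 ]
  [ 0   0  1  0  |    0 ]
  [ 0  -2  0  1  |  -10 ]
Add 2 times ρ2 to ρ4.
  [ 1  0  0  0  |  2/3 ]
  [ 0  1  0  0  |    2 ]
  [ 0  0  1  0  |    0 ]
  [ 0  0  0  1  |   -6 ]
Reading off the last column: a = 2/3, b = 2, c = 0, d = -6.

(2/3, 2, 0, -6)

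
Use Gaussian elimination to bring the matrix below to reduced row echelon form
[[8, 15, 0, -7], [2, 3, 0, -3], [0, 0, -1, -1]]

R1 ← 1/8·R1
R2 ← R2 − 2·R1
R2 ← -4/3·R2
R3 ← -1·R3
R1 ← R1 − 15/8·R2

[[1, 0, 0, -4], [0, 1, 0, 5/3], [0, 0, 1, 1]]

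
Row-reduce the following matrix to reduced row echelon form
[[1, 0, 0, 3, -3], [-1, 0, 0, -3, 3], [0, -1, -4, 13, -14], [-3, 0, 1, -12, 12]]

[[1, 0, 0, 3, -3], [0, 1, 0, -1, 2], [0, 0, 1, -3, 3], [0, 0, 0, 0, 0]]

r2 → r2 + r1
  [  1   0   0    3   -3 ]
  [  0   0   0    0    0 ]
  [  0  -1  -4   13  -14 ]
  [ -3   0   1  -12   12 ]
r4 → r4 + 3·r1
  [ 1   0   0   3   -3 ]
  [ 0   0   0   0    0 ]
  [ 0  -1  -4  13  -14 ]
  [ 0   0   1  -3    3 ]
r2 ↔ r3
  [ 1   0   0   3   -3 ]
  [ 0  -1  -4  13  -14 ]
  [ 0   0   0   0    0 ]
  [ 0   0   1  -3    3 ]
r2 → -1·r2
  [ 1  0  0    3  -3 ]
  [ 0  1  4  -13  14 ]
  [ 0  0  0    0   0 ]
  [ 0  0  1   -3   3 ]
r3 ↔ r4
  [ 1  0  0    3  -3 ]
  [ 0  1  4  -13  14 ]
  [ 0  0  1   -3   3 ]
  [ 0  0  0    0   0 ]
r2 → r2 − 4·r3
  [ 1  0  0   3  -3 ]
  [ 0  1  0  -1   2 ]
  [ 0  0  1  -3   3 ]
  [ 0  0  0   0   0 ]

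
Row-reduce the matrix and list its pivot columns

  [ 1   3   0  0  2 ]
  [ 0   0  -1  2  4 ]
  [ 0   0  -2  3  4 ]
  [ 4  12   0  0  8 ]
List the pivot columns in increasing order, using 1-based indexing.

1, 3, 4

ρ4 → ρ4 − 4·ρ1
  [ 1  3   0  0  2 ]
  [ 0  0  -1  2  4 ]
  [ 0  0  -2  3  4 ]
  [ 0  0   0  0  0 ]
ρ2 → -1·ρ2
  [ 1  3   0   0   2 ]
  [ 0  0   1  -2  -4 ]
  [ 0  0  -2   3   4 ]
  [ 0  0   0   0   0 ]
ρ3 → ρ3 + 2·ρ2
  [ 1  3  0   0   2 ]
  [ 0  0  1  -2  -4 ]
  [ 0  0  0  -1  -4 ]
  [ 0  0  0   0   0 ]
ρ3 → -1·ρ3
  [ 1  3  0   0   2 ]
  [ 0  0  1  -2  -4 ]
  [ 0  0  0   1   4 ]
  [ 0  0  0   0   0 ]
ρ2 → ρ2 + 2·ρ3
  [ 1  3  0  0  2 ]
  [ 0  0  1  0  4 ]
  [ 0  0  0  1  4 ]
  [ 0  0  0  0  0 ]
Pivot columns are the columns containing a leading 1.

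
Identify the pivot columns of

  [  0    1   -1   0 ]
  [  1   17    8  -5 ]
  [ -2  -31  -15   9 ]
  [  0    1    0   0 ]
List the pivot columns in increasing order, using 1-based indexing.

1, 2, 3, 4

R1 <=> R2
R3 := R3 + 2·R1
R3 := R3 − 3·R2
R4 := R4 − R2
R3 := 1/4·R3
R4 := R4 − R3
R4 := 4·R4
R3 := R3 + 1/4·R4
R1 := R1 + 5·R4
R2 := R2 + R3
R1 := R1 − 8·R3
R1 := R1 − 17·R2
Pivot columns are the columns containing a leading 1.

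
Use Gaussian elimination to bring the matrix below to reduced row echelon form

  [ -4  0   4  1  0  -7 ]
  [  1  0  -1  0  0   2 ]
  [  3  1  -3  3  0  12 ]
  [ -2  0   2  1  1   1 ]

[[1, 0, -1, 0, 0, 2], [0, 1, 0, 0, 0, 3], [0, 0, 0, 1, 0, 1], [0, 0, 0, 0, 1, 4]]

Multiply ρ1 by -1/4.
  [  1  0  -1  -1/4  0  7/4 ]
  [  1  0  -1     0  0    2 ]
  [  3  1  -3     3  0   12 ]
  [ -2  0   2     1  1    1 ]
Subtract ρ1 from ρ2.
  [  1  0  -1  -1/4  0  7/4 ]
  [  0  0   0   1/4  0  1/4 ]
  [  3  1  -3     3  0   12 ]
  [ -2  0   2     1  1    1 ]
Subtract 3 times ρ1 from ρ3.
  [  1  0  -1  -1/4  0   7/4 ]
  [  0  0   0   1/4  0   1/4 ]
  [  0  1   0  15/4  0  27/4 ]
  [ -2  0   2     1  1     1 ]
Add 2 times ρ1 to ρ4.
  [ 1  0  -1  -1/4  0   7/4 ]
  [ 0  0   0   1/4  0   1/4 ]
  [ 0  1   0  15/4  0  27/4 ]
  [ 0  0   0   1/2  1   9/2 ]
Swap ρ2 and ρ3.
  [ 1  0  -1  -1/4  0   7/4 ]
  [ 0  1   0  15/4  0  27/4 ]
  [ 0  0   0   1/4  0   1/4 ]
  [ 0  0   0   1/2  1   9/2 ]
Multiply ρ3 by 4.
  [ 1  0  -1  -1/4  0   7/4 ]
  [ 0  1   0  15/4  0  27/4 ]
  [ 0  0   0     1  0     1 ]
  [ 0  0   0   1/2  1   9/2 ]
Subtract 1/2 times ρ3 from ρ4.
  [ 1  0  -1  -1/4  0   7/4 ]
  [ 0  1   0  15/4  0  27/4 ]
  [ 0  0   0     1  0     1 ]
  [ 0  0   0     0  1     4 ]
Subtract 15/4 times ρ3 from ρ2.
  [ 1  0  -1  -1/4  0  7/4 ]
  [ 0  1   0     0  0    3 ]
  [ 0  0   0     1  0    1 ]
  [ 0  0   0     0  1    4 ]
Add 1/4 times ρ3 to ρ1.
  [ 1  0  -1  0  0  2 ]
  [ 0  1   0  0  0  3 ]
  [ 0  0   0  1  0  1 ]
  [ 0  0   0  0  1  4 ]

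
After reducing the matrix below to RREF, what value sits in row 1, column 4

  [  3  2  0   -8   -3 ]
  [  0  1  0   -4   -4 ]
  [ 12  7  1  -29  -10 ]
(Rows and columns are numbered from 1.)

0

R1 -> 1/3·R1
  [  1  2/3  0  -8/3   -1 ]
  [  0    1  0    -4   -4 ]
  [ 12    7  1   -29  -10 ]
R3 -> R3 − 12·R1
  [ 1  2/3  0  -8/3  -1 ]
  [ 0    1  0    -4  -4 ]
  [ 0   -1  1     3   2 ]
R3 -> R3 + R2
  [ 1  2/3  0  -8/3  -1 ]
  [ 0    1  0    -4  -4 ]
  [ 0    0  1    -1  -2 ]
R1 -> R1 − 2/3·R2
  [ 1  0  0   0  5/3 ]
  [ 0  1  0  -4   -4 ]
  [ 0  0  1  -1   -2 ]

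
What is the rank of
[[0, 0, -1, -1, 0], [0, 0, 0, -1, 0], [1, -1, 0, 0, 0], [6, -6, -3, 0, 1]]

rank = 4

Swap ρ1 and ρ3.
  [ 1  -1   0   0  0 ]
  [ 0   0   0  -1  0 ]
  [ 0   0  -1  -1  0 ]
  [ 6  -6  -3   0  1 ]
Subtract 6 times ρ1 from ρ4.
  [ 1  -1   0   0  0 ]
  [ 0   0   0  -1  0 ]
  [ 0   0  -1  -1  0 ]
  [ 0   0  -3   0  1 ]
Swap ρ2 and ρ3.
  [ 1  -1   0   0  0 ]
  [ 0   0  -1  -1  0 ]
  [ 0   0   0  -1  0 ]
  [ 0   0  -3   0  1 ]
Multiply ρ2 by -1.
  [ 1  -1   0   0  0 ]
  [ 0   0   1   1  0 ]
  [ 0   0   0  -1  0 ]
  [ 0   0  -3   0  1 ]
Add 3 times ρ2 to ρ4.
  [ 1  -1  0   0  0 ]
  [ 0   0  1   1  0 ]
  [ 0   0  0  -1  0 ]
  [ 0   0  0   3  1 ]
Multiply ρ3 by -1.
  [ 1  -1  0  0  0 ]
  [ 0   0  1  1  0 ]
  [ 0   0  0  1  0 ]
  [ 0   0  0  3  1 ]
Subtract 3 times ρ3 from ρ4.
  [ 1  -1  0  0  0 ]
  [ 0   0  1  1  0 ]
  [ 0   0  0  1  0 ]
  [ 0   0  0  0  1 ]
Subtract ρ3 from ρ2.
  [ 1  -1  0  0  0 ]
  [ 0   0  1  0  0 ]
  [ 0   0  0  1  0 ]
  [ 0   0  0  0  1 ]
The reduced form has 4 nonzero rows.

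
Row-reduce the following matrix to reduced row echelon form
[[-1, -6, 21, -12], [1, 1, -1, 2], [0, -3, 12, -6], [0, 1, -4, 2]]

[[1, 0, 3, 0], [0, 1, -4, 2], [0, 0, 0, 0], [0, 0, 0, 0]]

R1 → -1·R1
  [ 1   6  -21  12 ]
  [ 1   1   -1   2 ]
  [ 0  -3   12  -6 ]
  [ 0   1   -4   2 ]
R2 → R2 − R1
  [ 1   6  -21   12 ]
  [ 0  -5   20  -10 ]
  [ 0  -3   12   -6 ]
  [ 0   1   -4    2 ]
R2 → -1/5·R2
  [ 1   6  -21  12 ]
  [ 0   1   -4   2 ]
  [ 0  -3   12  -6 ]
  [ 0   1   -4   2 ]
R3 → R3 + 3·R2
  [ 1  6  -21  12 ]
  [ 0  1   -4   2 ]
  [ 0  0    0   0 ]
  [ 0  1   -4   2 ]
R4 → R4 − R2
  [ 1  6  -21  12 ]
  [ 0  1   -4   2 ]
  [ 0  0    0   0 ]
  [ 0  0    0   0 ]
R1 → R1 − 6·R2
  [ 1  0   3  0 ]
  [ 0  1  -4  2 ]
  [ 0  0   0  0 ]
  [ 0  0   0  0 ]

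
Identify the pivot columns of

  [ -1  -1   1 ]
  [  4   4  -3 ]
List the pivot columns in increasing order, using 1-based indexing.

Multiply ρ1 by -1.
  [ 1  1  -1 ]
  [ 4  4  -3 ]
Subtract 4 times ρ1 from ρ2.
  [ 1  1  -1 ]
  [ 0  0   1 ]
Add ρ2 to ρ1.
  [ 1  1  0 ]
  [ 0  0  1 ]
Pivot columns are the columns containing a leading 1.

1, 3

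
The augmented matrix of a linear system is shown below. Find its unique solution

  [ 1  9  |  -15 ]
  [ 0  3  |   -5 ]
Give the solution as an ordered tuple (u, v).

r2 -> 1/3·r2
  [ 1  9  |   -15 ]
  [ 0  1  |  -5/3 ]
r1 -> r1 − 9·r2
  [ 1  0  |     0 ]
  [ 0  1  |  -5/3 ]
Reading off the last column: u = 0, v = -5/3.

(0, -5/3)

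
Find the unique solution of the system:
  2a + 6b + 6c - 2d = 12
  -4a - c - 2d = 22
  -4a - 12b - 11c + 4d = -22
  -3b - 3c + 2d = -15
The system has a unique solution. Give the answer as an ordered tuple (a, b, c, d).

Form the augmented matrix and row-reduce:
  [  2    6    6  -2  |   12 ]
  [ -4    0   -1  -2  |   22 ]
  [ -4  -12  -11   4  |  -22 ]
  [  0   -3   -3   2  |  -15 ]
ρ1 := 1/2·ρ1
  [  1    3    3  -1  |    6 ]
  [ -4    0   -1  -2  |   22 ]
  [ -4  -12  -11   4  |  -22 ]
  [  0   -3   -3   2  |  -15 ]
ρ2 := ρ2 + 4·ρ1
  [  1    3    3  -1  |    6 ]
  [  0   12   11  -6  |   46 ]
  [ -4  -12  -11   4  |  -22 ]
  [  0   -3   -3   2  |  -15 ]
ρ3 := ρ3 + 4·ρ1
  [ 1   3   3  -1  |    6 ]
  [ 0  12  11  -6  |   46 ]
  [ 0   0   1   0  |    2 ]
  [ 0  -3  -3   2  |  -15 ]
ρ2 := 1/12·ρ2
  [ 1   3      3    -1  |     6 ]
  [ 0   1  11/12  -1/2  |  23/6 ]
  [ 0   0      1     0  |     2 ]
  [ 0  -3     -3     2  |   -15 ]
ρ4 := ρ4 + 3·ρ2
  [ 1  3      3    -1  |     6 ]
  [ 0  1  11/12  -1/2  |  23/6 ]
  [ 0  0      1     0  |     2 ]
  [ 0  0   -1/4   1/2  |  -7/2 ]
ρ4 := ρ4 + 1/4·ρ3
  [ 1  3      3    -1  |     6 ]
  [ 0  1  11/12  -1/2  |  23/6 ]
  [ 0  0      1     0  |     2 ]
  [ 0  0      0   1/2  |    -3 ]
ρ4 := 2·ρ4
  [ 1  3      3    -1  |     6 ]
  [ 0  1  11/12  -1/2  |  23/6 ]
  [ 0  0      1     0  |     2 ]
  [ 0  0      0     1  |    -6 ]
ρ2 := ρ2 + 1/2·ρ4
  [ 1  3      3  -1  |    6 ]
  [ 0  1  11/12   0  |  5/6 ]
  [ 0  0      1   0  |    2 ]
  [ 0  0      0   1  |   -6 ]
ρ1 := ρ1 + ρ4
  [ 1  3      3  0  |    0 ]
  [ 0  1  11/12  0  |  5/6 ]
  [ 0  0      1  0  |    2 ]
  [ 0  0      0  1  |   -6 ]
ρ2 := ρ2 − 11/12·ρ3
  [ 1  3  3  0  |   0 ]
  [ 0  1  0  0  |  -1 ]
  [ 0  0  1  0  |   2 ]
  [ 0  0  0  1  |  -6 ]
ρ1 := ρ1 − 3·ρ3
  [ 1  3  0  0  |  -6 ]
  [ 0  1  0  0  |  -1 ]
  [ 0  0  1  0  |   2 ]
  [ 0  0  0  1  |  -6 ]
ρ1 := ρ1 − 3·ρ2
  [ 1  0  0  0  |  -3 ]
  [ 0  1  0  0  |  -1 ]
  [ 0  0  1  0  |   2 ]
  [ 0  0  0  1  |  -6 ]
Reading off the last column: a = -3, b = -1, c = 2, d = -6.

(-3, -1, 2, -6)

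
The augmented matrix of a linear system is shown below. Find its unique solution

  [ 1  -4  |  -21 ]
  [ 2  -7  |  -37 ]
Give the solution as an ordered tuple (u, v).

r2 ← r2 − 2·r1
r1 ← r1 + 4·r2
Reading off the last column: u = -1, v = 5.

(-1, 5)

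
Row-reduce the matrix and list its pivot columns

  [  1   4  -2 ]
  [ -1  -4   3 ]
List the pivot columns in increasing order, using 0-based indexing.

Add r1 to r2.
  [ 1  4  -2 ]
  [ 0  0   1 ]
Add 2 times r2 to r1.
  [ 1  4  0 ]
  [ 0  0  1 ]
Pivot columns are the columns containing a leading 1.

0, 2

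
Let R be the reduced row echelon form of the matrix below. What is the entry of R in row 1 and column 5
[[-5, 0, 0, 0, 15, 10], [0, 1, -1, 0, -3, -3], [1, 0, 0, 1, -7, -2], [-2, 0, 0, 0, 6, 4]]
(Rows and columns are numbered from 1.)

-3

ρ1 := -1/5·ρ1
  [  1  0   0  0  -3  -2 ]
  [  0  1  -1  0  -3  -3 ]
  [  1  0   0  1  -7  -2 ]
  [ -2  0   0  0   6   4 ]
ρ3 := ρ3 − ρ1
  [  1  0   0  0  -3  -2 ]
  [  0  1  -1  0  -3  -3 ]
  [  0  0   0  1  -4   0 ]
  [ -2  0   0  0   6   4 ]
ρ4 := ρ4 + 2·ρ1
  [ 1  0   0  0  -3  -2 ]
  [ 0  1  -1  0  -3  -3 ]
  [ 0  0   0  1  -4   0 ]
  [ 0  0   0  0   0   0 ]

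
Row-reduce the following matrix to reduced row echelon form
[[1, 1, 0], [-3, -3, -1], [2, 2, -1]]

[[1, 1, 0], [0, 0, 1], [0, 0, 0]]

R2 := R2 + 3·R1
  [ 1  1   0 ]
  [ 0  0  -1 ]
  [ 2  2  -1 ]
R3 := R3 − 2·R1
  [ 1  1   0 ]
  [ 0  0  -1 ]
  [ 0  0  -1 ]
R2 := -1·R2
  [ 1  1   0 ]
  [ 0  0   1 ]
  [ 0  0  -1 ]
R3 := R3 + R2
  [ 1  1  0 ]
  [ 0  0  1 ]
  [ 0  0  0 ]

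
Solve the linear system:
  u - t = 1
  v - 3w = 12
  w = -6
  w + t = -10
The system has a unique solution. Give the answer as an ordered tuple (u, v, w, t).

Form the augmented matrix and row-reduce:
  [ 1  0   0  -1  |    1 ]
  [ 0  1  -3   0  |   12 ]
  [ 0  0   1   0  |   -6 ]
  [ 0  0   1   1  |  -10 ]
r4 ← r4 − r3
  [ 1  0   0  -1  |   1 ]
  [ 0  1  -3   0  |  12 ]
  [ 0  0   1   0  |  -6 ]
  [ 0  0   0   1  |  -4 ]
r1 ← r1 + r4
  [ 1  0   0  0  |  -3 ]
  [ 0  1  -3  0  |  12 ]
  [ 0  0   1  0  |  -6 ]
  [ 0  0   0  1  |  -4 ]
r2 ← r2 + 3·r3
  [ 1  0  0  0  |  -3 ]
  [ 0  1  0  0  |  -6 ]
  [ 0  0  1  0  |  -6 ]
  [ 0  0  0  1  |  -4 ]
Reading off the last column: u = -3, v = -6, w = -6, t = -4.

(-3, -6, -6, -4)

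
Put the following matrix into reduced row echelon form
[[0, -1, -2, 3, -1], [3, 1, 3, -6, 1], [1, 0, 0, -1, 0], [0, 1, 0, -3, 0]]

R1 <=> R2
  [ 3   1   3  -6   1 ]
  [ 0  -1  -2   3  -1 ]
  [ 1   0   0  -1   0 ]
  [ 0   1   0  -3   0 ]
R1 := 1/3·R1
  [ 1  1/3   1  -2  1/3 ]
  [ 0   -1  -2   3   -1 ]
  [ 1    0   0  -1    0 ]
  [ 0    1   0  -3    0 ]
R3 := R3 − R1
  [ 1   1/3   1  -2   1/3 ]
  [ 0    -1  -2   3    -1 ]
  [ 0  -1/3  -1   1  -1/3 ]
  [ 0     1   0  -3     0 ]
R2 := -1·R2
  [ 1   1/3   1  -2   1/3 ]
  [ 0     1   2  -3     1 ]
  [ 0  -1/3  -1   1  -1/3 ]
  [ 0     1   0  -3     0 ]
R3 := R3 + 1/3·R2
  [ 1  1/3     1  -2  1/3 ]
  [ 0    1     2  -3    1 ]
  [ 0    0  -1/3   0    0 ]
  [ 0    1     0  -3    0 ]
R4 := R4 − R2
  [ 1  1/3     1  -2  1/3 ]
  [ 0    1     2  -3    1 ]
  [ 0    0  -1/3   0    0 ]
  [ 0    0    -2   0   -1 ]
R3 := -3·R3
  [ 1  1/3   1  -2  1/3 ]
  [ 0    1   2  -3    1 ]
  [ 0    0   1   0    0 ]
  [ 0    0  -2   0   -1 ]
R4 := R4 + 2·R3
  [ 1  1/3  1  -2  1/3 ]
  [ 0    1  2  -3    1 ]
  [ 0    0  1   0    0 ]
  [ 0    0  0   0   -1 ]
R4 := -1·R4
  [ 1  1/3  1  -2  1/3 ]
  [ 0    1  2  -3    1 ]
  [ 0    0  1   0    0 ]
  [ 0    0  0   0    1 ]
R2 := R2 − R4
  [ 1  1/3  1  -2  1/3 ]
  [ 0    1  2  -3    0 ]
  [ 0    0  1   0    0 ]
  [ 0    0  0   0    1 ]
R1 := R1 − 1/3·R4
  [ 1  1/3  1  -2  0 ]
  [ 0    1  2  -3  0 ]
  [ 0    0  1   0  0 ]
  [ 0    0  0   0  1 ]
R2 := R2 − 2·R3
  [ 1  1/3  1  -2  0 ]
  [ 0    1  0  -3  0 ]
  [ 0    0  1   0  0 ]
  [ 0    0  0   0  1 ]
R1 := R1 − R3
  [ 1  1/3  0  -2  0 ]
  [ 0    1  0  -3  0 ]
  [ 0    0  1   0  0 ]
  [ 0    0  0   0  1 ]
R1 := R1 − 1/3·R2
  [ 1  0  0  -1  0 ]
  [ 0  1  0  -3  0 ]
  [ 0  0  1   0  0 ]
  [ 0  0  0   0  1 ]

[[1, 0, 0, -1, 0], [0, 1, 0, -3, 0], [0, 0, 1, 0, 0], [0, 0, 0, 0, 1]]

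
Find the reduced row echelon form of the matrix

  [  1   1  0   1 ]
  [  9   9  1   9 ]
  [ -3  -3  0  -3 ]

[[1, 1, 0, 1], [0, 0, 1, 0], [0, 0, 0, 0]]

R2 ← R2 − 9·R1
  [  1   1  0   1 ]
  [  0   0  1   0 ]
  [ -3  -3  0  -3 ]
R3 ← R3 + 3·R1
  [ 1  1  0  1 ]
  [ 0  0  1  0 ]
  [ 0  0  0  0 ]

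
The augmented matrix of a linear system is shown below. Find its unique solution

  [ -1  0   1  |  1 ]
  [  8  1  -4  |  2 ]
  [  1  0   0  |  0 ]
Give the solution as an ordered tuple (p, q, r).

R1 ← -1·R1
R2 ← R2 − 8·R1
R3 ← R3 − R1
R2 ← R2 − 4·R3
R1 ← R1 + R3
Reading off the last column: p = 0, q = 6, r = 1.

(0, 6, 1)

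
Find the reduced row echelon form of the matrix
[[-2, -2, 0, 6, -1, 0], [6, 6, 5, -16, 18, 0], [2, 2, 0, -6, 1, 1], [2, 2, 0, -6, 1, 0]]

[[1, 1, 0, -3, 1/2, 0], [0, 0, 1, 2/5, 3, 0], [0, 0, 0, 0, 0, 1], [0, 0, 0, 0, 0, 0]]

Multiply R1 by -1/2.
  [ 1  1  0   -3  1/2  0 ]
  [ 6  6  5  -16   18  0 ]
  [ 2  2  0   -6    1  1 ]
  [ 2  2  0   -6    1  0 ]
Subtract 6 times R1 from R2.
  [ 1  1  0  -3  1/2  0 ]
  [ 0  0  5   2   15  0 ]
  [ 2  2  0  -6    1  1 ]
  [ 2  2  0  -6    1  0 ]
Subtract 2 times R1 from R3.
  [ 1  1  0  -3  1/2  0 ]
  [ 0  0  5   2   15  0 ]
  [ 0  0  0   0    0  1 ]
  [ 2  2  0  -6    1  0 ]
Subtract 2 times R1 from R4.
  [ 1  1  0  -3  1/2  0 ]
  [ 0  0  5   2   15  0 ]
  [ 0  0  0   0    0  1 ]
  [ 0  0  0   0    0  0 ]
Multiply R2 by 1/5.
  [ 1  1  0   -3  1/2  0 ]
  [ 0  0  1  2/5    3  0 ]
  [ 0  0  0    0    0  1 ]
  [ 0  0  0    0    0  0 ]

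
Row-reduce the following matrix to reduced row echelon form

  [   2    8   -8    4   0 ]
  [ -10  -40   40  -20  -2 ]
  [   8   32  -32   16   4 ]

[[1, 4, -4, 2, 0], [0, 0, 0, 0, 1], [0, 0, 0, 0, 0]]

R1 → 1/2·R1
  [   1    4   -4    2   0 ]
  [ -10  -40   40  -20  -2 ]
  [   8   32  -32   16   4 ]
R2 → R2 + 10·R1
  [ 1   4   -4   2   0 ]
  [ 0   0    0   0  -2 ]
  [ 8  32  -32  16   4 ]
R3 → R3 − 8·R1
  [ 1  4  -4  2   0 ]
  [ 0  0   0  0  -2 ]
  [ 0  0   0  0   4 ]
R2 → -1/2·R2
  [ 1  4  -4  2  0 ]
  [ 0  0   0  0  1 ]
  [ 0  0   0  0  4 ]
R3 → R3 − 4·R2
  [ 1  4  -4  2  0 ]
  [ 0  0   0  0  1 ]
  [ 0  0   0  0  0 ]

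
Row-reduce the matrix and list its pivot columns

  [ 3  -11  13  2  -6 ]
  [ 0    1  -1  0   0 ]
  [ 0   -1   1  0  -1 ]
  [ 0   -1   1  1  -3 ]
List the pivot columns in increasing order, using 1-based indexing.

1, 2, 4, 5

Multiply R1 by 1/3.
  [ 1  -11/3  13/3  2/3  -2 ]
  [ 0      1    -1    0   0 ]
  [ 0     -1     1    0  -1 ]
  [ 0     -1     1    1  -3 ]
Add R2 to R3.
  [ 1  -11/3  13/3  2/3  -2 ]
  [ 0      1    -1    0   0 ]
  [ 0      0     0    0  -1 ]
  [ 0     -1     1    1  -3 ]
Add R2 to R4.
  [ 1  -11/3  13/3  2/3  -2 ]
  [ 0      1    -1    0   0 ]
  [ 0      0     0    0  -1 ]
  [ 0      0     0    1  -3 ]
Swap R3 and R4.
  [ 1  -11/3  13/3  2/3  -2 ]
  [ 0      1    -1    0   0 ]
  [ 0      0     0    1  -3 ]
  [ 0      0     0    0  -1 ]
Multiply R4 by -1.
  [ 1  -11/3  13/3  2/3  -2 ]
  [ 0      1    -1    0   0 ]
  [ 0      0     0    1  -3 ]
  [ 0      0     0    0   1 ]
Add 3 times R4 to R3.
  [ 1  -11/3  13/3  2/3  -2 ]
  [ 0      1    -1    0   0 ]
  [ 0      0     0    1   0 ]
  [ 0      0     0    0   1 ]
Add 2 times R4 to R1.
  [ 1  -11/3  13/3  2/3  0 ]
  [ 0      1    -1    0  0 ]
  [ 0      0     0    1  0 ]
  [ 0      0     0    0  1 ]
Subtract 2/3 times R3 from R1.
  [ 1  -11/3  13/3  0  0 ]
  [ 0      1    -1  0  0 ]
  [ 0      0     0  1  0 ]
  [ 0      0     0  0  1 ]
Add 11/3 times R2 to R1.
  [ 1  0  2/3  0  0 ]
  [ 0  1   -1  0  0 ]
  [ 0  0    0  1  0 ]
  [ 0  0    0  0  1 ]
Pivot columns are the columns containing a leading 1.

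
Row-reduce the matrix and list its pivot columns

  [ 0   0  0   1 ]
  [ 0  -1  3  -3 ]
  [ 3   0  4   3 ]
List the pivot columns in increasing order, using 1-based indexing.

R1 ↔ R3
  [ 3   0  4   3 ]
  [ 0  -1  3  -3 ]
  [ 0   0  0   1 ]
R1 -> 1/3·R1
  [ 1   0  4/3   1 ]
  [ 0  -1    3  -3 ]
  [ 0   0    0   1 ]
R2 -> -1·R2
  [ 1  0  4/3  1 ]
  [ 0  1   -3  3 ]
  [ 0  0    0  1 ]
R2 -> R2 − 3·R3
  [ 1  0  4/3  1 ]
  [ 0  1   -3  0 ]
  [ 0  0    0  1 ]
R1 -> R1 − R3
  [ 1  0  4/3  0 ]
  [ 0  1   -3  0 ]
  [ 0  0    0  1 ]
Pivot columns are the columns containing a leading 1.

1, 2, 4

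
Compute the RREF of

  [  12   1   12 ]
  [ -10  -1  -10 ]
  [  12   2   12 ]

[[1, 0, 1], [0, 1, 0], [0, 0, 0]]

Multiply r1 by 1/12.
  [   1  1/12    1 ]
  [ -10    -1  -10 ]
  [  12     2   12 ]
Add 10 times r1 to r2.
  [  1  1/12   1 ]
  [  0  -1/6   0 ]
  [ 12     2  12 ]
Subtract 12 times r1 from r3.
  [ 1  1/12  1 ]
  [ 0  -1/6  0 ]
  [ 0     1  0 ]
Multiply r2 by -6.
  [ 1  1/12  1 ]
  [ 0     1  0 ]
  [ 0     1  0 ]
Subtract r2 from r3.
  [ 1  1/12  1 ]
  [ 0     1  0 ]
  [ 0     0  0 ]
Subtract 1/12 times r2 from r1.
  [ 1  0  1 ]
  [ 0  1  0 ]
  [ 0  0  0 ]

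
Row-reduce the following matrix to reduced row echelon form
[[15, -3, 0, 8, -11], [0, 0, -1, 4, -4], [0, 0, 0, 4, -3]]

R1 := 1/15·R1
R2 := -1·R2
R3 := 1/4·R3
R2 := R2 + 4·R3
R1 := R1 − 8/15·R3

[[1, -1/5, 0, 0, -1/3], [0, 0, 1, 0, 1], [0, 0, 0, 1, -3/4]]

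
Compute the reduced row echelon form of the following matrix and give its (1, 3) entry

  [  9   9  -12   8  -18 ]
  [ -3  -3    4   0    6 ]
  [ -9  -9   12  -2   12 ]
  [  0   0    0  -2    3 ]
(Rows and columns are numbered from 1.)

-4/3

Multiply ρ1 by 1/9.
Add 3 times ρ1 to ρ2.
Add 9 times ρ1 to ρ3.
Multiply ρ2 by 3/8.
Subtract 6 times ρ2 from ρ3.
Add 2 times ρ2 to ρ4.
Multiply ρ3 by -1/6.
Subtract 3 times ρ3 from ρ4.
Add 2 times ρ3 to ρ1.
Subtract 8/9 times ρ2 from ρ1.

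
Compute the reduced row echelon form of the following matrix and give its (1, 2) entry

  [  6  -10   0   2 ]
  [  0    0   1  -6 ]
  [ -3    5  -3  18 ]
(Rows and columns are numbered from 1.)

-5/3

r1 → 1/6·r1
r3 → r3 + 3·r1
r3 → r3 + 3·r2
r2 → r2 + 6·r3
r1 → r1 − 1/3·r3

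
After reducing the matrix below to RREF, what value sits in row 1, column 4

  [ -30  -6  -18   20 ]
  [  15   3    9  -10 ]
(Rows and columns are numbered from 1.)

-2/3

R1 ← -1/30·R1
  [  1  1/5  3/5  -2/3 ]
  [ 15    3    9   -10 ]
R2 ← R2 − 15·R1
  [ 1  1/5  3/5  -2/3 ]
  [ 0    0    0     0 ]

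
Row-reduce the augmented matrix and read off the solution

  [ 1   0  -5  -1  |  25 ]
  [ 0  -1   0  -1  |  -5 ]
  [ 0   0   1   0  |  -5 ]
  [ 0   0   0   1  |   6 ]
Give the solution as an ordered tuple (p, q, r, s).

R2 ← -1·R2
  [ 1  0  -5  -1  |  25 ]
  [ 0  1   0   1  |   5 ]
  [ 0  0   1   0  |  -5 ]
  [ 0  0   0   1  |   6 ]
R2 ← R2 − R4
  [ 1  0  -5  -1  |  25 ]
  [ 0  1   0   0  |  -1 ]
  [ 0  0   1   0  |  -5 ]
  [ 0  0   0   1  |   6 ]
R1 ← R1 + R4
  [ 1  0  -5  0  |  31 ]
  [ 0  1   0  0  |  -1 ]
  [ 0  0   1  0  |  -5 ]
  [ 0  0   0  1  |   6 ]
R1 ← R1 + 5·R3
  [ 1  0  0  0  |   6 ]
  [ 0  1  0  0  |  -1 ]
  [ 0  0  1  0  |  -5 ]
  [ 0  0  0  1  |   6 ]
Reading off the last column: p = 6, q = -1, r = -5, s = 6.

(6, -1, -5, 6)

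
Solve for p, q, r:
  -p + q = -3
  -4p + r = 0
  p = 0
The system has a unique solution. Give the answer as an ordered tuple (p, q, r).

(0, -3, 0)

Form the augmented matrix and row-reduce:
  [ -1  1  0  |  -3 ]
  [ -4  0  1  |   0 ]
  [  1  0  0  |   0 ]
ρ1 -> -1·ρ1
ρ2 -> ρ2 + 4·ρ1
ρ3 -> ρ3 − ρ1
ρ2 -> -1/4·ρ2
ρ3 -> ρ3 − ρ2
ρ3 -> 4·ρ3
ρ2 -> ρ2 + 1/4·ρ3
ρ1 -> ρ1 + ρ2
Reading off the last column: p = 0, q = -3, r = 0.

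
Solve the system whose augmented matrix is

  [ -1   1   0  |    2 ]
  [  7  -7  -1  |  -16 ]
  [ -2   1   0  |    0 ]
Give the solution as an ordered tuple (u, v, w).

(2, 4, 2)

ρ1 → -1·ρ1
  [  1  -1   0  |   -2 ]
  [  7  -7  -1  |  -16 ]
  [ -2   1   0  |    0 ]
ρ2 → ρ2 − 7·ρ1
  [  1  -1   0  |  -2 ]
  [  0   0  -1  |  -2 ]
  [ -2   1   0  |   0 ]
ρ3 → ρ3 + 2·ρ1
  [ 1  -1   0  |  -2 ]
  [ 0   0  -1  |  -2 ]
  [ 0  -1   0  |  -4 ]
ρ2 <=> ρ3
  [ 1  -1   0  |  -2 ]
  [ 0  -1   0  |  -4 ]
  [ 0   0  -1  |  -2 ]
ρ2 → -1·ρ2
  [ 1  -1   0  |  -2 ]
  [ 0   1   0  |   4 ]
  [ 0   0  -1  |  -2 ]
ρ3 → -1·ρ3
  [ 1  -1  0  |  -2 ]
  [ 0   1  0  |   4 ]
  [ 0   0  1  |   2 ]
ρ1 → ρ1 + ρ2
  [ 1  0  0  |  2 ]
  [ 0  1  0  |  4 ]
  [ 0  0  1  |  2 ]
Reading off the last column: u = 2, v = 4, w = 2.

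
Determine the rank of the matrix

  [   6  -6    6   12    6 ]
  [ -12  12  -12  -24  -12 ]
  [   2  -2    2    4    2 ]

rank = 1

Multiply ρ1 by 1/6.
  [   1  -1    1    2    1 ]
  [ -12  12  -12  -24  -12 ]
  [   2  -2    2    4    2 ]
Add 12 times ρ1 to ρ2.
  [ 1  -1  1  2  1 ]
  [ 0   0  0  0  0 ]
  [ 2  -2  2  4  2 ]
Subtract 2 times ρ1 from ρ3.
  [ 1  -1  1  2  1 ]
  [ 0   0  0  0  0 ]
  [ 0   0  0  0  0 ]
The reduced form has 1 nonzero row.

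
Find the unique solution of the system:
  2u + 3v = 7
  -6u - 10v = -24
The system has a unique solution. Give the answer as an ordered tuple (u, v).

Form the augmented matrix and row-reduce:
  [  2    3  |    7 ]
  [ -6  -10  |  -24 ]
R1 → 1/2·R1
  [  1  3/2  |  7/2 ]
  [ -6  -10  |  -24 ]
R2 → R2 + 6·R1
  [ 1  3/2  |  7/2 ]
  [ 0   -1  |   -3 ]
R2 → -1·R2
  [ 1  3/2  |  7/2 ]
  [ 0    1  |    3 ]
R1 → R1 − 3/2·R2
  [ 1  0  |  -1 ]
  [ 0  1  |   3 ]
Reading off the last column: u = -1, v = 3.

(-1, 3)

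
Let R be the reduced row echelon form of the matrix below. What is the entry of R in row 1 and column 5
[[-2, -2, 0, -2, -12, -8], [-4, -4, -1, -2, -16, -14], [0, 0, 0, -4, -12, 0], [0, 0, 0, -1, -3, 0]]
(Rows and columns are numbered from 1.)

R1 ← -1/2·R1
R2 ← R2 + 4·R1
R2 ← -1·R2
R3 ← -1/4·R3
R4 ← R4 + R3
R2 ← R2 + 2·R3
R1 ← R1 − R3

3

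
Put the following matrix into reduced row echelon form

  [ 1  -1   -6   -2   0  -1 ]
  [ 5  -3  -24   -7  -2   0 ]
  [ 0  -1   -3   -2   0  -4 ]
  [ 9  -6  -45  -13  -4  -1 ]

R2 → R2 − 5·R1
  [ 1  -1   -6   -2   0  -1 ]
  [ 0   2    6    3  -2   5 ]
  [ 0  -1   -3   -2   0  -4 ]
  [ 9  -6  -45  -13  -4  -1 ]
R4 → R4 − 9·R1
  [ 1  -1  -6  -2   0  -1 ]
  [ 0   2   6   3  -2   5 ]
  [ 0  -1  -3  -2   0  -4 ]
  [ 0   3   9   5  -4   8 ]
R2 → 1/2·R2
  [ 1  -1  -6   -2   0   -1 ]
  [ 0   1   3  3/2  -1  5/2 ]
  [ 0  -1  -3   -2   0   -4 ]
  [ 0   3   9    5  -4    8 ]
R3 → R3 + R2
  [ 1  -1  -6    -2   0    -1 ]
  [ 0   1   3   3/2  -1   5/2 ]
  [ 0   0   0  -1/2  -1  -3/2 ]
  [ 0   3   9     5  -4     8 ]
R4 → R4 − 3·R2
  [ 1  -1  -6    -2   0    -1 ]
  [ 0   1   3   3/2  -1   5/2 ]
  [ 0   0   0  -1/2  -1  -3/2 ]
  [ 0   0   0   1/2  -1   1/2 ]
R3 → -2·R3
  [ 1  -1  -6   -2   0   -1 ]
  [ 0   1   3  3/2  -1  5/2 ]
  [ 0   0   0    1   2    3 ]
  [ 0   0   0  1/2  -1  1/2 ]
R4 → R4 − 1/2·R3
  [ 1  -1  -6   -2   0   -1 ]
  [ 0   1   3  3/2  -1  5/2 ]
  [ 0   0   0    1   2    3 ]
  [ 0   0   0    0  -2   -1 ]
R4 → -1/2·R4
  [ 1  -1  -6   -2   0   -1 ]
  [ 0   1   3  3/2  -1  5/2 ]
  [ 0   0   0    1   2    3 ]
  [ 0   0   0    0   1  1/2 ]
R3 → R3 − 2·R4
  [ 1  -1  -6   -2   0   -1 ]
  [ 0   1   3  3/2  -1  5/2 ]
  [ 0   0   0    1   0    2 ]
  [ 0   0   0    0   1  1/2 ]
R2 → R2 + R4
  [ 1  -1  -6   -2  0   -1 ]
  [ 0   1   3  3/2  0    3 ]
  [ 0   0   0    1  0    2 ]
  [ 0   0   0    0  1  1/2 ]
R2 → R2 − 3/2·R3
  [ 1  -1  -6  -2  0   -1 ]
  [ 0   1   3   0  0    0 ]
  [ 0   0   0   1  0    2 ]
  [ 0   0   0   0  1  1/2 ]
R1 → R1 + 2·R3
  [ 1  -1  -6  0  0    3 ]
  [ 0   1   3  0  0    0 ]
  [ 0   0   0  1  0    2 ]
  [ 0   0   0  0  1  1/2 ]
R1 → R1 + R2
  [ 1  0  -3  0  0    3 ]
  [ 0  1   3  0  0    0 ]
  [ 0  0   0  1  0    2 ]
  [ 0  0   0  0  1  1/2 ]

[[1, 0, -3, 0, 0, 3], [0, 1, 3, 0, 0, 0], [0, 0, 0, 1, 0, 2], [0, 0, 0, 0, 1, 1/2]]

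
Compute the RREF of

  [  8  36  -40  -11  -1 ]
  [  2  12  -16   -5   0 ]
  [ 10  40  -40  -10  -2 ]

[[1, 0, 4, 2, 0], [0, 1, -2, -3/4, 0], [0, 0, 0, 0, 1]]

Multiply R1 by 1/8.
  [  1  9/2   -5  -11/8  -1/8 ]
  [  2   12  -16     -5     0 ]
  [ 10   40  -40    -10    -2 ]
Subtract 2 times R1 from R2.
  [  1  9/2   -5  -11/8  -1/8 ]
  [  0    3   -6   -9/4   1/4 ]
  [ 10   40  -40    -10    -2 ]
Subtract 10 times R1 from R3.
  [ 1  9/2  -5  -11/8  -1/8 ]
  [ 0    3  -6   -9/4   1/4 ]
  [ 0   -5  10   15/4  -3/4 ]
Multiply R2 by 1/3.
  [ 1  9/2  -5  -11/8  -1/8 ]
  [ 0    1  -2   -3/4  1/12 ]
  [ 0   -5  10   15/4  -3/4 ]
Add 5 times R2 to R3.
  [ 1  9/2  -5  -11/8  -1/8 ]
  [ 0    1  -2   -3/4  1/12 ]
  [ 0    0   0      0  -1/3 ]
Multiply R3 by -3.
  [ 1  9/2  -5  -11/8  -1/8 ]
  [ 0    1  -2   -3/4  1/12 ]
  [ 0    0   0      0     1 ]
Subtract 1/12 times R3 from R2.
  [ 1  9/2  -5  -11/8  -1/8 ]
  [ 0    1  -2   -3/4     0 ]
  [ 0    0   0      0     1 ]
Add 1/8 times R3 to R1.
  [ 1  9/2  -5  -11/8  0 ]
  [ 0    1  -2   -3/4  0 ]
  [ 0    0   0      0  1 ]
Subtract 9/2 times R2 from R1.
  [ 1  0   4     2  0 ]
  [ 0  1  -2  -3/4  0 ]
  [ 0  0   0     0  1 ]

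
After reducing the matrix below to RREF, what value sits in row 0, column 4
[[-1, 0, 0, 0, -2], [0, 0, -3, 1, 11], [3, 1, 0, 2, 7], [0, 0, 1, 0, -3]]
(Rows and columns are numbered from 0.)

Multiply r1 by -1.
  [ 1  0   0  0   2 ]
  [ 0  0  -3  1  11 ]
  [ 3  1   0  2   7 ]
  [ 0  0   1  0  -3 ]
Subtract 3 times r1 from r3.
  [ 1  0   0  0   2 ]
  [ 0  0  -3  1  11 ]
  [ 0  1   0  2   1 ]
  [ 0  0   1  0  -3 ]
Swap r2 and r3.
  [ 1  0   0  0   2 ]
  [ 0  1   0  2   1 ]
  [ 0  0  -3  1  11 ]
  [ 0  0   1  0  -3 ]
Multiply r3 by -1/3.
  [ 1  0  0     0      2 ]
  [ 0  1  0     2      1 ]
  [ 0  0  1  -1/3  -11/3 ]
  [ 0  0  1     0     -3 ]
Subtract r3 from r4.
  [ 1  0  0     0      2 ]
  [ 0  1  0     2      1 ]
  [ 0  0  1  -1/3  -11/3 ]
  [ 0  0  0   1/3    2/3 ]
Multiply r4 by 3.
  [ 1  0  0     0      2 ]
  [ 0  1  0     2      1 ]
  [ 0  0  1  -1/3  -11/3 ]
  [ 0  0  0     1      2 ]
Add 1/3 times r4 to r3.
  [ 1  0  0  0   2 ]
  [ 0  1  0  2   1 ]
  [ 0  0  1  0  -3 ]
  [ 0  0  0  1   2 ]
Subtract 2 times r4 from r2.
  [ 1  0  0  0   2 ]
  [ 0  1  0  0  -3 ]
  [ 0  0  1  0  -3 ]
  [ 0  0  0  1   2 ]

2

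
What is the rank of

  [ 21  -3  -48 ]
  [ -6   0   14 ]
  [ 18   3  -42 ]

rank = 3

Multiply R1 by 1/21.
  [  1  -1/7  -16/7 ]
  [ -6     0     14 ]
  [ 18     3    -42 ]
Add 6 times R1 to R2.
  [  1  -1/7  -16/7 ]
  [  0  -6/7    2/7 ]
  [ 18     3    -42 ]
Subtract 18 times R1 from R3.
  [ 1  -1/7  -16/7 ]
  [ 0  -6/7    2/7 ]
  [ 0  39/7   -6/7 ]
Multiply R2 by -7/6.
  [ 1  -1/7  -16/7 ]
  [ 0     1   -1/3 ]
  [ 0  39/7   -6/7 ]
Subtract 39/7 times R2 from R3.
  [ 1  -1/7  -16/7 ]
  [ 0     1   -1/3 ]
  [ 0     0      1 ]
Add 1/3 times R3 to R2.
  [ 1  -1/7  -16/7 ]
  [ 0     1      0 ]
  [ 0     0      1 ]
Add 16/7 times R3 to R1.
  [ 1  -1/7  0 ]
  [ 0     1  0 ]
  [ 0     0  1 ]
Add 1/7 times R2 to R1.
  [ 1  0  0 ]
  [ 0  1  0 ]
  [ 0  0  1 ]
The reduced form has 3 nonzero rows.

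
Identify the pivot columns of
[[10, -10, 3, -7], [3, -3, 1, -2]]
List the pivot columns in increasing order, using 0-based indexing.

Multiply ρ1 by 1/10.
  [ 1  -1  3/10  -7/10 ]
  [ 3  -3     1     -2 ]
Subtract 3 times ρ1 from ρ2.
  [ 1  -1  3/10  -7/10 ]
  [ 0   0  1/10   1/10 ]
Multiply ρ2 by 10.
  [ 1  -1  3/10  -7/10 ]
  [ 0   0     1      1 ]
Subtract 3/10 times ρ2 from ρ1.
  [ 1  -1  0  -1 ]
  [ 0   0  1   1 ]
Pivot columns are the columns containing a leading 1.

0, 2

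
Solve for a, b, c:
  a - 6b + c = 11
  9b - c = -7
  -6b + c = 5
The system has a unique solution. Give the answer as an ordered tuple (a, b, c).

Form the augmented matrix and row-reduce:
  [ 1  -6   1  |  11 ]
  [ 0   9  -1  |  -7 ]
  [ 0  -6   1  |   5 ]
R2 ← 1/9·R2
  [ 1  -6     1  |    11 ]
  [ 0   1  -1/9  |  -7/9 ]
  [ 0  -6     1  |     5 ]
R3 ← R3 + 6·R2
  [ 1  -6     1  |    11 ]
  [ 0   1  -1/9  |  -7/9 ]
  [ 0   0   1/3  |   1/3 ]
R3 ← 3·R3
  [ 1  -6     1  |    11 ]
  [ 0   1  -1/9  |  -7/9 ]
  [ 0   0     1  |     1 ]
R2 ← R2 + 1/9·R3
  [ 1  -6  1  |    11 ]
  [ 0   1  0  |  -2/3 ]
  [ 0   0  1  |     1 ]
R1 ← R1 − R3
  [ 1  -6  0  |    10 ]
  [ 0   1  0  |  -2/3 ]
  [ 0   0  1  |     1 ]
R1 ← R1 + 6·R2
  [ 1  0  0  |     6 ]
  [ 0  1  0  |  -2/3 ]
  [ 0  0  1  |     1 ]
Reading off the last column: a = 6, b = -2/3, c = 1.

(6, -2/3, 1)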